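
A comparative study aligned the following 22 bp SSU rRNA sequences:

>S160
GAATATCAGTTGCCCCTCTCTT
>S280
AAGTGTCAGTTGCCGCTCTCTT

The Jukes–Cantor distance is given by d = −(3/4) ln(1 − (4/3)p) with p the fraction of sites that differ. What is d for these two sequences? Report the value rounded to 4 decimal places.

0.2082

Differing sites — 1:G/A; 3:A/G; 5:A/G; 15:C/G.
p = 4/22 = 0.181818.
d = −0.75 · ln(1 − (4/3)·0.181818) = −0.75 · ln(0.757576) = −0.75 · (-0.277631) = 0.2082.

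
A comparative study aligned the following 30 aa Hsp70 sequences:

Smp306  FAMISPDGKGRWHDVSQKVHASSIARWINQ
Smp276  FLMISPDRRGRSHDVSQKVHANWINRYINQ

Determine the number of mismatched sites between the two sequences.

Differing sites — 2:A/L; 8:G/R; 9:K/R; 12:W/S; 22:S/N; 23:S/W; 25:A/N; 27:W/Y.
That gives 8 mismatches out of 30 aligned sites, so the Hamming distance is 8.

8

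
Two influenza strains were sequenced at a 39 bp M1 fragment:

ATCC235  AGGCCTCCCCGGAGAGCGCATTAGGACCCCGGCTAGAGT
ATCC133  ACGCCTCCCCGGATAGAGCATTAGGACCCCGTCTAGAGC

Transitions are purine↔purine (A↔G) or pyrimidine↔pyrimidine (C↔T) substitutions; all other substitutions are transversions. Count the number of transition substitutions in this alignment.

1

Differing sites — 2:G/C (Tv); 14:G/T (Tv); 17:C/A (Tv); 32:G/T (Tv); 39:T/C (Ti).
Of the 5 differences, 1 transition and 4 transversions, so the answer is 1.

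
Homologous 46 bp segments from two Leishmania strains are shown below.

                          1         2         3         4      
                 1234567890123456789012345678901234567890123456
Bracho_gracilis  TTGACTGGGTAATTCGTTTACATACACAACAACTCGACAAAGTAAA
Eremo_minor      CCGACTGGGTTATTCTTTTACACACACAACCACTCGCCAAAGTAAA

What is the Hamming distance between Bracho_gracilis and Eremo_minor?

The sequences differ at positions 1 (T/C), 2 (T/C), 11 (A/T), 16 (G/T), 23 (T/C), 31 (A/C), 37 (A/C).
That gives 7 mismatches out of 46 aligned sites, so the Hamming distance is 7.

7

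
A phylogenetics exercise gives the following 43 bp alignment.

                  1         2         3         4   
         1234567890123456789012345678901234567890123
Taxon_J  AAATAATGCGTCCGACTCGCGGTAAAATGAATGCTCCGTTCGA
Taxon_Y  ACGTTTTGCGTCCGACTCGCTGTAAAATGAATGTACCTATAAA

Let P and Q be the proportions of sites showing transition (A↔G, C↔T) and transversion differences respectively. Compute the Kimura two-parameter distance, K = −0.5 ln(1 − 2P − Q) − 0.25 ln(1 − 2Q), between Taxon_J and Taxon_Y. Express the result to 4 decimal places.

The sequences differ at positions 2 (A/C, transversion), 3 (A/G, transition), 5 (A/T, transversion), 6 (A/T, transversion), 21 (G/T, transversion), 34 (C/T, transition), 35 (T/A, transversion), 38 (G/T, transversion), 39 (T/A, transversion), 41 (C/A, transversion), 42 (G/A, transition).
Of the 11 differences, 3 transitions and 8 transversions over 43 sites: P = 3/43 = 0.069767, Q = 8/43 = 0.186047.
d = −0.5·ln(0.674419) − 0.25·ln(0.627906) = −0.5·(-0.393904) − 0.25·(-0.465365) = 0.3133.

0.3133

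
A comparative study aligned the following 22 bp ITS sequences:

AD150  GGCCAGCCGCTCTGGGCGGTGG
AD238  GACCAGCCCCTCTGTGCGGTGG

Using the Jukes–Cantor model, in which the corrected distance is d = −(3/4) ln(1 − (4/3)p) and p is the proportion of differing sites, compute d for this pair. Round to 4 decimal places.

0.1505

The sequences differ at positions 2 (G/A), 9 (G/C), 15 (G/T).
p = 3/22 = 0.136364.
d = −0.75 · ln(1 − (4/3)·0.136364) = −0.75 · ln(0.818181) = −0.75 · (-0.200672) = 0.1505.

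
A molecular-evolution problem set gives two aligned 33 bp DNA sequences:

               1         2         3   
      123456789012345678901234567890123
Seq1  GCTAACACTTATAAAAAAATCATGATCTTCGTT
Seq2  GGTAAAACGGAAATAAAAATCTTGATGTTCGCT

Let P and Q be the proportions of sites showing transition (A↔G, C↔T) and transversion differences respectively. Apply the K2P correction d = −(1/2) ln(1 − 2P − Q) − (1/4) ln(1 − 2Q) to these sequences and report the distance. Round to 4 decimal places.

The sequences differ at positions 2 (C/G, transversion), 6 (C/A, transversion), 9 (T/G, transversion), 10 (T/G, transversion), 12 (T/A, transversion), 14 (A/T, transversion), 22 (A/T, transversion), 27 (C/G, transversion), 32 (T/C, transition).
Of the 9 differences, 1 transition and 8 transversions over 33 sites: P = 1/33 = 0.030303, Q = 8/33 = 0.242424.
d = −0.5·ln(0.696970) − 0.25·ln(0.515152) = −0.5·(-0.361013) − 0.25·(-0.663293) = 0.3463.

0.3463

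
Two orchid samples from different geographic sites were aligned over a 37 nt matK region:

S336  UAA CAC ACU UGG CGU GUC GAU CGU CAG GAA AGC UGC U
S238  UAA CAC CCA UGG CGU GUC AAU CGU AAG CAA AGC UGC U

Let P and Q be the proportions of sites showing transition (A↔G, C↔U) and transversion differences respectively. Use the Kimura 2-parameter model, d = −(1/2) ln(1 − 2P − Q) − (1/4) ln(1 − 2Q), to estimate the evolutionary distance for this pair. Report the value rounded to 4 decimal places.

0.1494

Differing sites — 7:A/C (Tv); 9:U/A (Tv); 19:G/A (Ti); 25:C/A (Tv); 28:G/C (Tv).
Of the 5 differences, 1 transition and 4 transversions over 37 sites: P = 1/37 = 0.027027, Q = 4/37 = 0.108108.
d = −0.5·ln(0.837838) − 0.25·ln(0.783784) = −0.5·(-0.176931) − 0.25·(-0.243622) = 0.1494.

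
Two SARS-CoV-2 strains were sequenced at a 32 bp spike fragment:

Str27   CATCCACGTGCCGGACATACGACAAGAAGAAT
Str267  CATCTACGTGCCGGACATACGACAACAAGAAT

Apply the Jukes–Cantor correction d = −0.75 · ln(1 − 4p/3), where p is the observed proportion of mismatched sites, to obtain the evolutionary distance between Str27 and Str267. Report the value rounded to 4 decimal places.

0.0653

The sequences differ at positions 5 (C/T), 26 (G/C).
p = 2/32 = 0.062500.
d = −0.75 · ln(1 − (4/3)·0.062500) = −0.75 · ln(0.916667) = −0.75 · (-0.087011) = 0.0653.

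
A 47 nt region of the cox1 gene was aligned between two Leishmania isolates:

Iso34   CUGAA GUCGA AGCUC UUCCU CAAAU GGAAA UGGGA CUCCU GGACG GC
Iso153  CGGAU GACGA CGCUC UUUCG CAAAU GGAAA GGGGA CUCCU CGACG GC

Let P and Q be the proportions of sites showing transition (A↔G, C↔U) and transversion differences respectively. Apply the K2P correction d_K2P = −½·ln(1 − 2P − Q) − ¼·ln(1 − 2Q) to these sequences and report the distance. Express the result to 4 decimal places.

The sequences differ at positions 2 (U/G, transversion), 5 (A/U, transversion), 7 (U/A, transversion), 11 (A/C, transversion), 18 (C/U, transition), 20 (U/G, transversion), 31 (U/G, transversion), 41 (G/C, transversion).
Of the 8 differences, 1 transition and 7 transversions over 47 sites: P = 1/47 = 0.021277, Q = 7/47 = 0.148936.
d = −0.5·ln(0.808510) − 0.25·ln(0.702128) = −0.5·(-0.212562) − 0.25·(-0.353640) = 0.1947.

0.1947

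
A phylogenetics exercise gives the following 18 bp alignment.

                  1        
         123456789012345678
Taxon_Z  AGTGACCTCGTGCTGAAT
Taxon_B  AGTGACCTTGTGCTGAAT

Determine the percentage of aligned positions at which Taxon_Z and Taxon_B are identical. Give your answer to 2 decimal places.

94.44%

A single mismatch occurs at site 9 (C→T).
17 of the 18 sites match, so the percent identity is 17/18 × 100 = 94.44%.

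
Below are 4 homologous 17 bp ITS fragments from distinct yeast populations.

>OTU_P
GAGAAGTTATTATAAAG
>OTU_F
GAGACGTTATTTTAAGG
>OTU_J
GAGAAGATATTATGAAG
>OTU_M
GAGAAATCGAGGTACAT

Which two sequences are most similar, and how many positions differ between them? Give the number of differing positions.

Pairwise Hamming distances:
  OTU_P vs OTU_F: 3
  OTU_P vs OTU_J: 2
  OTU_P vs OTU_M: 8
  OTU_F vs OTU_J: 5
  OTU_F vs OTU_M: 10
  OTU_J vs OTU_M: 10
The smallest is 2, between OTU_P and OTU_J.

2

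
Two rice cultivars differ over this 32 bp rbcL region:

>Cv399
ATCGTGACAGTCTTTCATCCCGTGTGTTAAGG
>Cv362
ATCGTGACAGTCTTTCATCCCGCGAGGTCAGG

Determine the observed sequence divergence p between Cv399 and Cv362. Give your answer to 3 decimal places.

Differing sites — 23:T/C; 25:T/A; 27:T/G; 29:A/C.
There are 4 differences over 32 sites, so p = 4/32 = 0.125.

0.125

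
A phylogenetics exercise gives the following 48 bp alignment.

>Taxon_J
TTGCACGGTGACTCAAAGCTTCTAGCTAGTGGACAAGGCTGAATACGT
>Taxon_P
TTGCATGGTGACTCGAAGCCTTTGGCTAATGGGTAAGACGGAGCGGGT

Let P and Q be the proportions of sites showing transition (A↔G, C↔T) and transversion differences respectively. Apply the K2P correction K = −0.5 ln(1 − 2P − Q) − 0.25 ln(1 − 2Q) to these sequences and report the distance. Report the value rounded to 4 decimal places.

Mismatches occur at site 6 (C→T, transition), site 15 (A→G, transition), site 20 (T→C, transition), site 22 (C→T, transition), site 24 (A→G, transition), site 29 (G→A, transition), site 33 (A→G, transition), site 34 (C→T, transition), site 38 (G→A, transition), site 40 (T→G, transversion), site 43 (A→G, transition), site 44 (T→C, transition), site 45 (A→G, transition), site 46 (C→G, transversion).
Of the 14 differences, 12 transitions and 2 transversions over 48 sites: P = 12/48 = 0.250000, Q = 2/48 = 0.041667.
d = −0.5·ln(0.458333) − 0.25·ln(0.916666) = −0.5·(-0.780159) − 0.25·(-0.087012) = 0.4118.

0.4118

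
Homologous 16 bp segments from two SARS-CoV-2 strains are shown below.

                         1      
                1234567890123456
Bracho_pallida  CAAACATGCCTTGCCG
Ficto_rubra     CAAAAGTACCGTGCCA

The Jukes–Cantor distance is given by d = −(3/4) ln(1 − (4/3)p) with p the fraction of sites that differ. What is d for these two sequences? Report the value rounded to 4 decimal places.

The sequences differ at positions 5 (C/A), 6 (A/G), 8 (G/A), 11 (T/G), 16 (G/A).
p = 5/16 = 0.312500.
d = −0.75 · ln(1 − (4/3)·0.312500) = −0.75 · ln(0.583333) = −0.75 · (-0.538997) = 0.4042.

0.4042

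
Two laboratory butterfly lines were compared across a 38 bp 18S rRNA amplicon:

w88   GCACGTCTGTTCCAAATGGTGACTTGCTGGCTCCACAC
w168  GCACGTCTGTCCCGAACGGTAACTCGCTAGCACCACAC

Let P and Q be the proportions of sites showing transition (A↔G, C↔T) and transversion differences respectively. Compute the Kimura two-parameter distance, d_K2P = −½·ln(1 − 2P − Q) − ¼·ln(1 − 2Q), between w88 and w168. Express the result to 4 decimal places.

0.2229

Differing sites — 11:T/C (Ti); 14:A/G (Ti); 17:T/C (Ti); 21:G/A (Ti); 25:T/C (Ti); 29:G/A (Ti); 32:T/A (Tv).
Of the 7 differences, 6 transitions and 1 transversion over 38 sites: P = 6/38 = 0.157895, Q = 1/38 = 0.026316.
d = −0.5·ln(0.657894) − 0.25·ln(0.947368) = −0.5·(-0.418711) − 0.25·(-0.054068) = 0.2229.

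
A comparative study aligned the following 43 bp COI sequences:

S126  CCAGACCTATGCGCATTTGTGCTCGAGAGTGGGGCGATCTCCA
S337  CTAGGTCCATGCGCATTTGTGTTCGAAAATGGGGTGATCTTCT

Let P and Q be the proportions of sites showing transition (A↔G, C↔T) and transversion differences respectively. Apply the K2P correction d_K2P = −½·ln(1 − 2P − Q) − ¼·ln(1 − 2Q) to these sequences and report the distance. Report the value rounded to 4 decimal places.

0.3035

Mismatches occur at site 2 (C↔T, transition), site 5 (A↔G, transition), site 6 (C↔T, transition), site 8 (T↔C, transition), site 22 (C↔T, transition), site 27 (G↔A, transition), site 29 (G↔A, transition), site 35 (C↔T, transition), site 41 (C↔T, transition), site 43 (A↔T, transversion).
Of the 10 differences, 9 transitions and 1 transversion over 43 sites: P = 9/43 = 0.209302, Q = 1/43 = 0.023256.
d = −0.5·ln(0.558140) − 0.25·ln(0.953488) = −0.5·(-0.583145) − 0.25·(-0.047628) = 0.3035.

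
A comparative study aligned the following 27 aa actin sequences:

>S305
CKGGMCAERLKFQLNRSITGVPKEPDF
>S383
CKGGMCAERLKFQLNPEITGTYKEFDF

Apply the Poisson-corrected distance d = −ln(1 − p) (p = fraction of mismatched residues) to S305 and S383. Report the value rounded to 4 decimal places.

0.2048

Differing sites — 16:R/P; 17:S/E; 21:V/T; 22:P/Y; 25:P/F.
p = 5/27 = 0.185185.
d = −ln(1 − 0.185185) = −ln(0.814815) = 0.2048.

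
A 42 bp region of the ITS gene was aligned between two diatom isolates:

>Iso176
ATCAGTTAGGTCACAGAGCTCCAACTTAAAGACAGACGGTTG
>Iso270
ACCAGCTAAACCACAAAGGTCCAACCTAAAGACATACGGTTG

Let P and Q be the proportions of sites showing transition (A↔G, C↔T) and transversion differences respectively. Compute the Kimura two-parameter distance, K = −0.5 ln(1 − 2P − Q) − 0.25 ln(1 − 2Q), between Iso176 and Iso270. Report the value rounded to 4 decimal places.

Differing sites — 2:T/C (Ti); 6:T/C (Ti); 9:G/A (Ti); 10:G/A (Ti); 11:T/C (Ti); 16:G/A (Ti); 19:C/G (Tv); 26:T/C (Ti); 35:G/T (Tv).
Of the 9 differences, 7 transitions and 2 transversions over 42 sites: P = 7/42 = 0.166667, Q = 2/42 = 0.047619.
d = −0.5·ln(0.619047) − 0.25·ln(0.904762) = −0.5·(-0.479574) − 0.25·(-0.100083) = 0.2648.

0.2648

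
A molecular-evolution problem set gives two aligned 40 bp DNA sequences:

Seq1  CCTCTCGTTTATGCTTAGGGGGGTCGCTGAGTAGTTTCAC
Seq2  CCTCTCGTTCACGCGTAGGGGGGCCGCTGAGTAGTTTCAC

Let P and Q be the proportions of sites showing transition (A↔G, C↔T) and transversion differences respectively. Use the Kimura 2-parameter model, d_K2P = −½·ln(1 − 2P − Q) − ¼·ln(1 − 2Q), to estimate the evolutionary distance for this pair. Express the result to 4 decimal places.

Differing sites — 10:T/C (Ti); 12:T/C (Ti); 15:T/G (Tv); 24:T/C (Ti).
Of the 4 differences, 3 transitions and 1 transversion over 40 sites: P = 3/40 = 0.075000, Q = 1/40 = 0.025000.
d = −0.5·ln(0.825000) − 0.25·ln(0.950000) = −0.5·(-0.192372) − 0.25·(-0.051293) = 0.1090.

0.1090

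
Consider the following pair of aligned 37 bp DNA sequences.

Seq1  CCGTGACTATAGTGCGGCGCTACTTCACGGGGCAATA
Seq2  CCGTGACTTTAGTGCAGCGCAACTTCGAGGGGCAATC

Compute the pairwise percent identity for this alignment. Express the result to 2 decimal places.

83.78%

Differing sites — 9:A/T; 16:G/A; 21:T/A; 27:A/G; 28:C/A; 37:A/C.
31 of the 37 sites match, so the percent identity is 31/37 × 100 = 83.78%.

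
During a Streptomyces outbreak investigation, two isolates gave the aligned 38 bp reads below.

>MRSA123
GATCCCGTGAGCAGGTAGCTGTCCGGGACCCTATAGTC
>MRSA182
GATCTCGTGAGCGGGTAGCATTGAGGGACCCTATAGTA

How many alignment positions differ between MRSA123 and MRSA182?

Differing sites — 5:C/T; 13:A/G; 20:T/A; 21:G/T; 23:C/G; 24:C/A; 38:C/A.
That gives 7 mismatches out of 38 aligned sites, so the Hamming distance is 7.

7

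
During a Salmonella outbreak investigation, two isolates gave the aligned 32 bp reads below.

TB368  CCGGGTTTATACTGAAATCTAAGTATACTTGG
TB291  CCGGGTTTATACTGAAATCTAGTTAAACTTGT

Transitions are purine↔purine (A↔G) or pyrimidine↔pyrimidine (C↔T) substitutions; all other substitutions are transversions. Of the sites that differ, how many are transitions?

1

Mismatches occur at site 22 (A→G, transition), site 23 (G→T, transversion), site 26 (T→A, transversion), site 32 (G→T, transversion).
Of the 4 differences, 1 transition and 3 transversions, so the answer is 1.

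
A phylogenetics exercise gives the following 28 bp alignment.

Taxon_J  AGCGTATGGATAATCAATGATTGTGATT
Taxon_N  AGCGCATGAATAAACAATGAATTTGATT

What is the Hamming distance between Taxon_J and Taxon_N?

Differing sites — 5:T/C; 9:G/A; 14:T/A; 21:T/A; 23:G/T.
That gives 5 mismatches out of 28 aligned sites, so the Hamming distance is 5.

5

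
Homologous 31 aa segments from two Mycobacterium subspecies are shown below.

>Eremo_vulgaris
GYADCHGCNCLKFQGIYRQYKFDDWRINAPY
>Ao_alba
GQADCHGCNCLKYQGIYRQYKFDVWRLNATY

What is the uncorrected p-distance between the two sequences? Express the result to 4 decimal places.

Mismatches occur at site 2 (Y→Q), site 13 (F→Y), site 24 (D→V), site 27 (I→L), site 30 (P→T).
There are 5 differences over 31 sites, so p = 5/31 = 0.1613.

0.1613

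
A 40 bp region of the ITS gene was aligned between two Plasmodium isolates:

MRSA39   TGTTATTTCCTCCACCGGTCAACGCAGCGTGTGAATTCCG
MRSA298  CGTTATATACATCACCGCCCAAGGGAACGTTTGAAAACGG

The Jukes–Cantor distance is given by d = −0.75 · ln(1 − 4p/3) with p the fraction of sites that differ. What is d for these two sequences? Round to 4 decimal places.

Differing sites — 1:T/C; 7:T/A; 9:C/A; 11:T/A; 12:C/T; 18:G/C; 19:T/C; 23:C/G; 25:C/G; 27:G/A; 31:G/T; 36:T/A; 37:T/A; 39:C/G.
p = 14/40 = 0.350000.
d = −0.75 · ln(1 − (4/3)·0.350000) = −0.75 · ln(0.533333) = −0.75 · (-0.628609) = 0.4715.

0.4715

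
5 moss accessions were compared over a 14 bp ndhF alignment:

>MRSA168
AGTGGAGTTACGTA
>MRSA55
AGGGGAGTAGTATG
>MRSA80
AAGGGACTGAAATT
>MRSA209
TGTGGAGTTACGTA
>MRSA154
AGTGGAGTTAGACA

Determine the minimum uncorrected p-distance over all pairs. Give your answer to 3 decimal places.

0.071

Pairwise Hamming distances:
  MRSA168 vs MRSA55: 6
  MRSA168 vs MRSA80: 7
  MRSA168 vs MRSA209: 1
  MRSA168 vs MRSA154: 3
  MRSA55 vs MRSA80: 6
  MRSA55 vs MRSA209: 7
  MRSA55 vs MRSA154: 6
  MRSA80 vs MRSA209: 8
  MRSA80 vs MRSA154: 7
  MRSA209 vs MRSA154: 4
The smallest is 1 mismatch, between MRSA168 and MRSA209; p = 1/14 = 0.071.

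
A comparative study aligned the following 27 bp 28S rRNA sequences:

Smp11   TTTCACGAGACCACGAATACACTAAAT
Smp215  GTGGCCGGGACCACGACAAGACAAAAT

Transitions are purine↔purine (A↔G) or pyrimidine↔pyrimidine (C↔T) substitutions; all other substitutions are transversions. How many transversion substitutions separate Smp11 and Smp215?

8

Mismatches occur at site 1 (T/G, transversion), site 3 (T/G, transversion), site 4 (C/G, transversion), site 5 (A/C, transversion), site 8 (A/G, transition), site 17 (A/C, transversion), site 18 (T/A, transversion), site 20 (C/G, transversion), site 23 (T/A, transversion).
Of the 9 differences, 1 transition and 8 transversions, so the answer is 8.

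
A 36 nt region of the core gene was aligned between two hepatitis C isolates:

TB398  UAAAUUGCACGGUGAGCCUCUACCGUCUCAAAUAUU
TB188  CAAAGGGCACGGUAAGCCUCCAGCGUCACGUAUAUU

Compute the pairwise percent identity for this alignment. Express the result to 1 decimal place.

75.0%

Mismatches occur at site 1 (U↔C), site 5 (U↔G), site 6 (U↔G), site 14 (G↔A), site 21 (U↔C), site 23 (C↔G), site 28 (U↔A), site 30 (A↔G), site 31 (A↔U).
27 of the 36 sites match, so the percent identity is 27/36 × 100 = 75.0%.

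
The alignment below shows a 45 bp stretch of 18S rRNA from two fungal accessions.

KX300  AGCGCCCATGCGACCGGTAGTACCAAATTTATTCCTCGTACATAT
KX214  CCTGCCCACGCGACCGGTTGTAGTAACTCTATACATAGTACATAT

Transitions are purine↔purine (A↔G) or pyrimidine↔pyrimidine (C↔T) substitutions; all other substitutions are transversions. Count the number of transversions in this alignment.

8

Mismatches occur at site 1 (A/C, transversion), site 2 (G/C, transversion), site 3 (C/T, transition), site 9 (T/C, transition), site 19 (A/T, transversion), site 23 (C/G, transversion), site 24 (C/T, transition), site 27 (A/C, transversion), site 29 (T/C, transition), site 33 (T/A, transversion), site 35 (C/A, transversion), site 37 (C/A, transversion).
Of the 12 differences, 4 transitions and 8 transversions, so the answer is 8.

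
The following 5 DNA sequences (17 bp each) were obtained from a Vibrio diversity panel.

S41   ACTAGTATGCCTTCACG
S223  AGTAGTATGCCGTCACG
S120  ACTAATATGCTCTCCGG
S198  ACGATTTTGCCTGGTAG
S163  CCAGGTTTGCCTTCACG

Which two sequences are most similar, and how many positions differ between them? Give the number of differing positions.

2

Pairwise Hamming distances:
  S41 vs S223: 2
  S41 vs S120: 5
  S41 vs S198: 7
  S41 vs S163: 4
  S223 vs S120: 6
  S223 vs S198: 9
  S223 vs S163: 6
  S120 vs S198: 9
  S120 vs S163: 9
  S198 vs S163: 8
The smallest is 2, between S41 and S223.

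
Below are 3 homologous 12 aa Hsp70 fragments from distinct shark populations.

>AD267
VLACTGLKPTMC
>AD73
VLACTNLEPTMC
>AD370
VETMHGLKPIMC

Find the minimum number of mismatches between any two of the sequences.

2

Pairwise Hamming distances:
  AD267 vs AD73: 2
  AD267 vs AD370: 5
  AD73 vs AD370: 7
The smallest is 2, between AD267 and AD73.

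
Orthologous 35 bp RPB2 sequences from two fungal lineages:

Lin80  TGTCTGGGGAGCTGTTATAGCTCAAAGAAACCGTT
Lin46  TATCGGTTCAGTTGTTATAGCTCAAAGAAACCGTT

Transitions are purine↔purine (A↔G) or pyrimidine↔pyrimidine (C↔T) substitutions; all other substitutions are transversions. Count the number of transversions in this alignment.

4

Differing sites — 2:G/A (Ti); 5:T/G (Tv); 7:G/T (Tv); 8:G/T (Tv); 9:G/C (Tv); 12:C/T (Ti).
Of the 6 differences, 2 transitions and 4 transversions, so the answer is 4.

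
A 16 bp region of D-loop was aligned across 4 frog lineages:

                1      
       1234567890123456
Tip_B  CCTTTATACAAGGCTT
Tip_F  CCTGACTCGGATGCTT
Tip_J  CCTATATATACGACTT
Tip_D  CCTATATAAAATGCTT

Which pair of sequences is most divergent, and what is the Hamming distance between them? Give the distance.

Pairwise Hamming distances:
  Tip_B vs Tip_F: 7
  Tip_B vs Tip_J: 4
  Tip_B vs Tip_D: 3
  Tip_F vs Tip_J: 9
  Tip_F vs Tip_D: 6
  Tip_J vs Tip_D: 4
The largest is 9, between Tip_F and Tip_J.

9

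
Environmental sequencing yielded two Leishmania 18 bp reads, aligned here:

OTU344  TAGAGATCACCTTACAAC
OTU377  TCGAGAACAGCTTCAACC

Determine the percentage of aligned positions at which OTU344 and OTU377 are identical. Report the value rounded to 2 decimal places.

66.67%

The sequences differ at positions 2 (A/C), 7 (T/A), 10 (C/G), 14 (A/C), 15 (C/A), 17 (A/C).
12 of the 18 sites match, so the percent identity is 12/18 × 100 = 66.67%.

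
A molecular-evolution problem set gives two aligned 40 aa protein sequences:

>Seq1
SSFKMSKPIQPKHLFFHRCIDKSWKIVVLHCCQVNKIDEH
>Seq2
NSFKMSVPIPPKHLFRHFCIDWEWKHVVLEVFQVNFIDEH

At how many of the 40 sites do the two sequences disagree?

Differing sites — 1:S/N; 7:K/V; 10:Q/P; 16:F/R; 18:R/F; 22:K/W; 23:S/E; 26:I/H; 30:H/E; 31:C/V; 32:C/F; 36:K/F.
That gives 12 mismatches out of 40 aligned sites, so the Hamming distance is 12.

12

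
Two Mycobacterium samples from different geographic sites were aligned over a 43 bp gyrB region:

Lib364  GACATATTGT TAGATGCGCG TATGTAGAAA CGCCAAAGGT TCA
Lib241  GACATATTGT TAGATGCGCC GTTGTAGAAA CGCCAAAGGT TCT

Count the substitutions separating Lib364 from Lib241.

4

Mismatches occur at site 20 (G→C), site 21 (T→G), site 22 (A→T), site 43 (A→T).
That gives 4 mismatches out of 43 aligned sites, so the Hamming distance is 4.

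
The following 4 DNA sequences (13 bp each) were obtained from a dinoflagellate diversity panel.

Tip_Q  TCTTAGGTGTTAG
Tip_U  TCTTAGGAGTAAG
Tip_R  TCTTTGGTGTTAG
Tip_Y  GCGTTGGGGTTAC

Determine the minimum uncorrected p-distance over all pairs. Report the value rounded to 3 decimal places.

0.077

Pairwise Hamming distances:
  Tip_Q vs Tip_U: 2
  Tip_Q vs Tip_R: 1
  Tip_Q vs Tip_Y: 5
  Tip_U vs Tip_R: 3
  Tip_U vs Tip_Y: 6
  Tip_R vs Tip_Y: 4
The smallest is 1 mismatch, between Tip_Q and Tip_R; p = 1/13 = 0.077.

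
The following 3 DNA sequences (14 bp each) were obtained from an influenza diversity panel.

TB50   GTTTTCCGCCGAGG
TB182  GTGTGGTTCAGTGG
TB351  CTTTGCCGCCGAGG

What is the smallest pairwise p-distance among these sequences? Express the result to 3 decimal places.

0.143

Pairwise Hamming distances:
  TB50 vs TB182: 7
  TB50 vs TB351: 2
  TB182 vs TB351: 7
The smallest is 2 mismatches, between TB50 and TB351; p = 2/14 = 0.143.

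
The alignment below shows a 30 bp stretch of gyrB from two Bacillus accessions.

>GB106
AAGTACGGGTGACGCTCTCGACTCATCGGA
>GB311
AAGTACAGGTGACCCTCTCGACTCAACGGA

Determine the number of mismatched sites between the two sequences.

Differing sites — 7:G/A; 14:G/C; 26:T/A.
That gives 3 mismatches out of 30 aligned sites, so the Hamming distance is 3.

3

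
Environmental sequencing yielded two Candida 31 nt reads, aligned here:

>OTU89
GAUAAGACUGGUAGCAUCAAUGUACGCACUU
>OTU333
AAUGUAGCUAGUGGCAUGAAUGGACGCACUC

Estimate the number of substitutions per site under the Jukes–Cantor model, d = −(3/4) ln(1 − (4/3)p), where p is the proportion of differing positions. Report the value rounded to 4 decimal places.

The sequences differ at positions 1 (G/A), 4 (A/G), 5 (A/U), 6 (G/A), 7 (A/G), 10 (G/A), 13 (A/G), 18 (C/G), 23 (U/G), 31 (U/C).
p = 10/31 = 0.322581.
d = −0.75 · ln(1 − (4/3)·0.322581) = −0.75 · ln(0.569892) = −0.75 · (-0.562308) = 0.4217.

0.4217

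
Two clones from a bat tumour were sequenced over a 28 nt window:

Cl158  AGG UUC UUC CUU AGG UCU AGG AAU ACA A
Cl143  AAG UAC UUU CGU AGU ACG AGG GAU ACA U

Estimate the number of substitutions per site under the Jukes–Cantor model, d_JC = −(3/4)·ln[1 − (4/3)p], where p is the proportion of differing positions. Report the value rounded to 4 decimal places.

0.4197

Mismatches occur at site 2 (G→A), site 5 (U→A), site 9 (C→U), site 11 (U→G), site 15 (G→U), site 16 (U→A), site 18 (U→G), site 22 (A→G), site 28 (A→U).
p = 9/28 = 0.321429.
d = −0.75 · ln(1 − (4/3)·0.321429) = −0.75 · ln(0.571428) = −0.75 · (-0.559617) = 0.4197.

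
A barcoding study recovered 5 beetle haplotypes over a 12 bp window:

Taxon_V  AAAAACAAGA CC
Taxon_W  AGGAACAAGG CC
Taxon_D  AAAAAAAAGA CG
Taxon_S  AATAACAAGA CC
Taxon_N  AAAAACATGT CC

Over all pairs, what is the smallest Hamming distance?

Pairwise Hamming distances:
  Taxon_V vs Taxon_W: 3
  Taxon_V vs Taxon_D: 2
  Taxon_V vs Taxon_S: 1
  Taxon_V vs Taxon_N: 2
  Taxon_W vs Taxon_D: 5
  Taxon_W vs Taxon_S: 3
  Taxon_W vs Taxon_N: 4
  Taxon_D vs Taxon_S: 3
  Taxon_D vs Taxon_N: 4
  Taxon_S vs Taxon_N: 3
The smallest is 1, between Taxon_V and Taxon_S.

1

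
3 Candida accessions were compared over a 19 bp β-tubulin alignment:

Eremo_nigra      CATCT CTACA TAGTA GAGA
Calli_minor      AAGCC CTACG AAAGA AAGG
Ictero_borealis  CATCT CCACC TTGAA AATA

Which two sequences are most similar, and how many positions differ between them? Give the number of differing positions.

Pairwise Hamming distances:
  Eremo_nigra vs Calli_minor: 9
  Eremo_nigra vs Ictero_borealis: 6
  Calli_minor vs Ictero_borealis: 11
The smallest is 6, between Eremo_nigra and Ictero_borealis.

6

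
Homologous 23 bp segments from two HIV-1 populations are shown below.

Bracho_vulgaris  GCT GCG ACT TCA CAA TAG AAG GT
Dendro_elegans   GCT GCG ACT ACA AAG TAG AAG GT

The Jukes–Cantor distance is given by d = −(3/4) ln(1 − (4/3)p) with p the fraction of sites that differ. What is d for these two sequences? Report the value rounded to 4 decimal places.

0.1433

Differing sites — 10:T/A; 13:C/A; 15:A/G.
p = 3/23 = 0.130435.
d = −0.75 · ln(1 − (4/3)·0.130435) = −0.75 · ln(0.826087) = −0.75 · (-0.191055) = 0.1433.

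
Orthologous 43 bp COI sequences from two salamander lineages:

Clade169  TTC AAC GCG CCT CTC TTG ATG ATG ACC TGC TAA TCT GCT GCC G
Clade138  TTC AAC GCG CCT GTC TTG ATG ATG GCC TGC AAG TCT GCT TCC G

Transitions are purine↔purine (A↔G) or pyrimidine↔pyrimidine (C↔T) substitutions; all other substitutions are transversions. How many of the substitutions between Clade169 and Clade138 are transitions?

Mismatches occur at site 13 (C↔G, transversion), site 25 (A↔G, transition), site 31 (T↔A, transversion), site 33 (A↔G, transition), site 40 (G↔T, transversion).
Of the 5 differences, 2 transitions and 3 transversions, so the answer is 2.

2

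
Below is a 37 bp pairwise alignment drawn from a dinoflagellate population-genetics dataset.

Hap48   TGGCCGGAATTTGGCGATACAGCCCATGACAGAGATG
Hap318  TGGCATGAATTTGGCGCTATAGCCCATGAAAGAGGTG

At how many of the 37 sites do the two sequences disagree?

6

Mismatches occur at site 5 (C↔A), site 6 (G↔T), site 17 (A↔C), site 20 (C↔T), site 30 (C↔A), site 35 (A↔G).
That gives 6 mismatches out of 37 aligned sites, so the Hamming distance is 6.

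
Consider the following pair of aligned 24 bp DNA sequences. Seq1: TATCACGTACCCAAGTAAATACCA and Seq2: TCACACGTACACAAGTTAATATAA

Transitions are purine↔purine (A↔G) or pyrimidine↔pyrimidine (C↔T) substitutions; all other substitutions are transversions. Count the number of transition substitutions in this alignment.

The sequences differ at positions 2 (A/C, transversion), 3 (T/A, transversion), 11 (C/A, transversion), 17 (A/T, transversion), 22 (C/T, transition), 23 (C/A, transversion).
Of the 6 differences, 1 transition and 5 transversions, so the answer is 1.

1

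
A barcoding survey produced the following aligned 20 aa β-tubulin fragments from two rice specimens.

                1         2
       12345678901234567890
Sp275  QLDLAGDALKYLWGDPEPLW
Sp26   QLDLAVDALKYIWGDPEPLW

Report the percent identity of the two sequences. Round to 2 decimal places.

90.00%

The sequences differ at positions 6 (G/V), 12 (L/I).
18 of the 20 sites match, so the percent identity is 18/20 × 100 = 90.00%.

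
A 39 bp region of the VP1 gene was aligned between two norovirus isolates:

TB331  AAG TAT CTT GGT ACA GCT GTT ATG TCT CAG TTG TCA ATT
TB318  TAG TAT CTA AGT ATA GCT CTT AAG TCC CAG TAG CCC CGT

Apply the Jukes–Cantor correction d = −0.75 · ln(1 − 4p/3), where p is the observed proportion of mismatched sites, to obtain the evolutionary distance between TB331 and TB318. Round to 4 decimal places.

0.3961

The sequences differ at positions 1 (A/T), 9 (T/A), 10 (G/A), 14 (C/T), 19 (G/C), 23 (T/A), 27 (T/C), 32 (T/A), 34 (T/C), 36 (A/C), 37 (A/C), 38 (T/G).
p = 12/39 = 0.307692.
d = −0.75 · ln(1 − (4/3)·0.307692) = −0.75 · ln(0.589744) = −0.75 · (-0.528067) = 0.3961.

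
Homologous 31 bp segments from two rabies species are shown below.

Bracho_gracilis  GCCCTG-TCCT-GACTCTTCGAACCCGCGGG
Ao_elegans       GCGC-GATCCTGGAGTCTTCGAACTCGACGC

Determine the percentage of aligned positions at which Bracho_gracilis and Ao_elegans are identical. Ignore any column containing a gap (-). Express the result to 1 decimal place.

Excluding the 3 gap columns leaves 28 comparable sites.
Differing sites — 3:C/G; 15:C/G; 25:C/T; 28:C/A; 29:G/C; 31:G/C.
22 of the 28 comparable sites match, so the percent identity is 22/28 × 100 = 78.6%.

78.6%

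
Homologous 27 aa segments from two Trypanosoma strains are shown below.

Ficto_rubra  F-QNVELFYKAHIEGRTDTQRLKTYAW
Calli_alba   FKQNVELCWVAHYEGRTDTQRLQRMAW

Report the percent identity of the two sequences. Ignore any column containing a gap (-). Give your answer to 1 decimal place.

73.1%

Excluding the 1 gap column leaves 26 comparable sites.
The sequences differ at positions 8 (F/C), 9 (Y/W), 10 (K/V), 13 (I/Y), 23 (K/Q), 24 (T/R), 25 (Y/M).
19 of the 26 comparable sites match, so the percent identity is 19/26 × 100 = 73.1%.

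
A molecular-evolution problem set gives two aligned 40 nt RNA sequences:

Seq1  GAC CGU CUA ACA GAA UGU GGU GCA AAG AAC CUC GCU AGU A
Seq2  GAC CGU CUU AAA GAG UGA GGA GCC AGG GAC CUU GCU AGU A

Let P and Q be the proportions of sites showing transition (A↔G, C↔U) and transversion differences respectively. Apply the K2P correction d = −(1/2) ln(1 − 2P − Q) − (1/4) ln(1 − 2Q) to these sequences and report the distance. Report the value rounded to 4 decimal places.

0.2684

Differing sites — 9:A/U (Tv); 11:C/A (Tv); 15:A/G (Ti); 18:U/A (Tv); 21:U/A (Tv); 24:A/C (Tv); 26:A/G (Ti); 28:A/G (Ti); 33:C/U (Ti).
Of the 9 differences, 4 transitions and 5 transversions over 40 sites: P = 4/40 = 0.100000, Q = 5/40 = 0.125000.
d = −0.5·ln(0.675000) − 0.25·ln(0.750000) = −0.5·(-0.393043) − 0.25·(-0.287682) = 0.2684.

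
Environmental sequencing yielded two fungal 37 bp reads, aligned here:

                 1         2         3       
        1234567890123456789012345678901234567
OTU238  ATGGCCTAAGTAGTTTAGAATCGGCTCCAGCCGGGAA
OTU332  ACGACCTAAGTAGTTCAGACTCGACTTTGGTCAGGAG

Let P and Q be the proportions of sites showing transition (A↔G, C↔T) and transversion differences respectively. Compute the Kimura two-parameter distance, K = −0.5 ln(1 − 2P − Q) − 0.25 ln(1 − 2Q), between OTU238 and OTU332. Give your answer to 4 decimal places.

The sequences differ at positions 2 (T/C, transition), 4 (G/A, transition), 16 (T/C, transition), 20 (A/C, transversion), 24 (G/A, transition), 27 (C/T, transition), 28 (C/T, transition), 29 (A/G, transition), 31 (C/T, transition), 33 (G/A, transition), 37 (A/G, transition).
Of the 11 differences, 10 transitions and 1 transversion over 37 sites: P = 10/37 = 0.270270, Q = 1/37 = 0.027027.
d = −0.5·ln(0.432433) − 0.25·ln(0.945946) = −0.5·(-0.838328) − 0.25·(-0.055570) = 0.4331.

0.4331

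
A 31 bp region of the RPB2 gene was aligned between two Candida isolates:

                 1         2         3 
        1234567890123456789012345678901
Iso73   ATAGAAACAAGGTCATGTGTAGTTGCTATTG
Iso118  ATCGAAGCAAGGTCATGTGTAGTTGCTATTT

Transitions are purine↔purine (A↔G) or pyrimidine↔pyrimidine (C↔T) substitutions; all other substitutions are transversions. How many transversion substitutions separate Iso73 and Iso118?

2

The sequences differ at positions 3 (A/C, transversion), 7 (A/G, transition), 31 (G/T, transversion).
Of the 3 differences, 1 transition and 2 transversions, so the answer is 2.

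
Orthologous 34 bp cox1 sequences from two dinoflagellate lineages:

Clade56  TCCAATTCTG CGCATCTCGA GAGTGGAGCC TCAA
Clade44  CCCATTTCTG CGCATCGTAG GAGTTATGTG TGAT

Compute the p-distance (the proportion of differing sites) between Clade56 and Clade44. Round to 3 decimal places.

0.382

Differing sites — 1:T/C; 5:A/T; 17:T/G; 18:C/T; 19:G/A; 20:A/G; 25:G/T; 26:G/A; 27:A/T; 29:C/T; 30:C/G; 32:C/G; 34:A/T.
There are 13 differences over 34 sites, so p = 13/34 = 0.382.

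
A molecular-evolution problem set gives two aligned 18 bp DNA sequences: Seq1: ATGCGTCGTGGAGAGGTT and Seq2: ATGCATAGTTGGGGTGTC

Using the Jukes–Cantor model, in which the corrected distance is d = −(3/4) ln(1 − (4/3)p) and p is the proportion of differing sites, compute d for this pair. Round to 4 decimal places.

Differing sites — 5:G/A; 7:C/A; 10:G/T; 12:A/G; 14:A/G; 15:G/T; 18:T/C.
p = 7/18 = 0.388889.
d = −0.75 · ln(1 − (4/3)·0.388889) = −0.75 · ln(0.481481) = −0.75 · (-0.730889) = 0.5482.

0.5482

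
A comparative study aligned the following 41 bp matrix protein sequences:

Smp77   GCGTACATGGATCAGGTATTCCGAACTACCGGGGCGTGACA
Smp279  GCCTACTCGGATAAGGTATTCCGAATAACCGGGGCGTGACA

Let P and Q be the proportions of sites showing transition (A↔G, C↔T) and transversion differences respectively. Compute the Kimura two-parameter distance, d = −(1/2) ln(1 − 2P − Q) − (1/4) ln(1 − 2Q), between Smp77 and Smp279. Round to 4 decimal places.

0.1628

Mismatches occur at site 3 (G→C, transversion), site 7 (A→T, transversion), site 8 (T→C, transition), site 13 (C→A, transversion), site 26 (C→T, transition), site 27 (T→A, transversion).
Of the 6 differences, 2 transitions and 4 transversions over 41 sites: P = 2/41 = 0.048780, Q = 4/41 = 0.097561.
d = −0.5·ln(0.804879) − 0.25·ln(0.804878) = −0.5·(-0.217063) − 0.25·(-0.217065) = 0.1628.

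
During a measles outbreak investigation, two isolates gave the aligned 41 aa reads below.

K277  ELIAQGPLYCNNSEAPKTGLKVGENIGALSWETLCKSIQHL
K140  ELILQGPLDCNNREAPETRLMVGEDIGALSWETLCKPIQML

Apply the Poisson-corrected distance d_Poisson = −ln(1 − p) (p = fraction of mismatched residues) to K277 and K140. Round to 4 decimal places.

Differing sites — 4:A/L; 9:Y/D; 13:S/R; 17:K/E; 19:G/R; 21:K/M; 25:N/D; 37:S/P; 40:H/M.
p = 9/41 = 0.219512.
d = −ln(1 − 0.219512) = −ln(0.780488) = 0.2478.

0.2478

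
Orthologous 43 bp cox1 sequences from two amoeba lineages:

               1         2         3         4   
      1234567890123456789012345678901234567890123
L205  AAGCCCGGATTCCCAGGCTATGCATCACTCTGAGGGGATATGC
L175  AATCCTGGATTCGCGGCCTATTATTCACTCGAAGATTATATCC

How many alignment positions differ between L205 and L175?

Mismatches occur at site 3 (G↔T), site 6 (C↔T), site 13 (C↔G), site 15 (A↔G), site 17 (G↔C), site 22 (G↔T), site 23 (C↔A), site 24 (A↔T), site 31 (T↔G), site 32 (G↔A), site 35 (G↔A), site 36 (G↔T), site 37 (G↔T), site 42 (G↔C).
That gives 14 mismatches out of 43 aligned sites, so the Hamming distance is 14.

14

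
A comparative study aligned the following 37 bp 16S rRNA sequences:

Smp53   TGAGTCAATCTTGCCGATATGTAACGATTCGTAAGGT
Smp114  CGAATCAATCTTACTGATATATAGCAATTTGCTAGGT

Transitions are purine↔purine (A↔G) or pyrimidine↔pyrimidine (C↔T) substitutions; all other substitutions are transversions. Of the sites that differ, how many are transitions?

9

Differing sites — 1:T/C (Ti); 4:G/A (Ti); 13:G/A (Ti); 15:C/T (Ti); 21:G/A (Ti); 24:A/G (Ti); 26:G/A (Ti); 30:C/T (Ti); 32:T/C (Ti); 33:A/T (Tv).
Of the 10 differences, 9 transitions and 1 transversion, so the answer is 9.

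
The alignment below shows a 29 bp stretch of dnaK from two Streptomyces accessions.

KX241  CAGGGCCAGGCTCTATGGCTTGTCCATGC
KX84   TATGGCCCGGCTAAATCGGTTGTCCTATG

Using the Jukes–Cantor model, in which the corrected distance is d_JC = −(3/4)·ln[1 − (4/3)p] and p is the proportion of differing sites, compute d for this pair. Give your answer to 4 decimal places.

The sequences differ at positions 1 (C/T), 3 (G/T), 8 (A/C), 13 (C/A), 14 (T/A), 17 (G/C), 19 (C/G), 26 (A/T), 27 (T/A), 28 (G/T), 29 (C/G).
p = 11/29 = 0.379310.
d = −0.75 · ln(1 − (4/3)·0.379310) = −0.75 · ln(0.494253) = −0.75 · (-0.704708) = 0.5285.

0.5285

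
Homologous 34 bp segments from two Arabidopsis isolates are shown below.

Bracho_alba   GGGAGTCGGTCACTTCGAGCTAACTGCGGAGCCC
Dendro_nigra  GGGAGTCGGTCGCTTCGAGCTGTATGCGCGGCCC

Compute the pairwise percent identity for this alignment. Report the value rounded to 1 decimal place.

Differing sites — 12:A/G; 22:A/G; 23:A/T; 24:C/A; 29:G/C; 30:A/G.
28 of the 34 sites match, so the percent identity is 28/34 × 100 = 82.4%.

82.4%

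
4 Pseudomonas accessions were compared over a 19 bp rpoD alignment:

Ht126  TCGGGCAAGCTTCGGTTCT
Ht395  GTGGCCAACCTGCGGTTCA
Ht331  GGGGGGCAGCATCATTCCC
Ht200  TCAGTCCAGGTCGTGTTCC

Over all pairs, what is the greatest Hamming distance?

12

Pairwise Hamming distances:
  Ht126 vs Ht395: 6
  Ht126 vs Ht331: 9
  Ht126 vs Ht200: 8
  Ht395 vs Ht331: 11
  Ht395 vs Ht200: 11
  Ht331 vs Ht200: 12
The largest is 12, between Ht331 and Ht200.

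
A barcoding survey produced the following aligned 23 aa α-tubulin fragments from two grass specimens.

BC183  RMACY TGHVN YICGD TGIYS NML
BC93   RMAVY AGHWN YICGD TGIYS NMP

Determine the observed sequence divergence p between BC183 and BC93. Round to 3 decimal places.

0.174

Mismatches occur at site 4 (C↔V), site 6 (T↔A), site 9 (V↔W), site 23 (L↔P).
There are 4 differences over 23 sites, so p = 4/23 = 0.174.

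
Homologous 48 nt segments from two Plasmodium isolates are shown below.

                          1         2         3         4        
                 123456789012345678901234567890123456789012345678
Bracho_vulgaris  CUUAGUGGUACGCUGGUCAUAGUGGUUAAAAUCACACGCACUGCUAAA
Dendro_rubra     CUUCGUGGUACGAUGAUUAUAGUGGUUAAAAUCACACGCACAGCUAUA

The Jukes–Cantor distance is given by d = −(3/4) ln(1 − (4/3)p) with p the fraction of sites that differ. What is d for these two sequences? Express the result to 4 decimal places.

0.1367

Mismatches occur at site 4 (A/C), site 13 (C/A), site 16 (G/A), site 18 (C/U), site 42 (U/A), site 47 (A/U).
p = 6/48 = 0.125000.
d = −0.75 · ln(1 − (4/3)·0.125000) = −0.75 · ln(0.833333) = −0.75 · (-0.182322) = 0.1367.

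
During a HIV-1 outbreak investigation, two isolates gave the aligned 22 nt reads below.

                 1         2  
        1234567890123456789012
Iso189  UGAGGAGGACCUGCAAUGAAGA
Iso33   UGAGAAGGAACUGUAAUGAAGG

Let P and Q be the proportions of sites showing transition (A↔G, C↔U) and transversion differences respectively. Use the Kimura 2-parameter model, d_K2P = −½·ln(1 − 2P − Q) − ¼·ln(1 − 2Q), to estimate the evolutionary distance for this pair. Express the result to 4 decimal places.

0.2153

Differing sites — 5:G/A (Ti); 10:C/A (Tv); 14:C/U (Ti); 22:A/G (Ti).
Of the 4 differences, 3 transitions and 1 transversion over 22 sites: P = 3/22 = 0.136364, Q = 1/22 = 0.045455.
d = −0.5·ln(0.681817) − 0.25·ln(0.909090) = −0.5·(-0.382994) − 0.25·(-0.095311) = 0.2153.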